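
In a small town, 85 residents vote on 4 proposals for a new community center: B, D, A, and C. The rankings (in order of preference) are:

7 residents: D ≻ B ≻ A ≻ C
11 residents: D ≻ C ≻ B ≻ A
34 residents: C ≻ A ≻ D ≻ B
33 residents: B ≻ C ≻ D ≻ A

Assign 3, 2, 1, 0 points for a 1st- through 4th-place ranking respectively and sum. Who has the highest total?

C

B: 7·2 + 11·1 + 34·0 + 33·3 = 124
D: 7·3 + 11·3 + 34·1 + 33·1 = 121
A: 7·1 + 11·0 + 34·2 + 33·0 = 75
C: 7·0 + 11·2 + 34·3 + 33·2 = 190
C has the highest Borda score (190).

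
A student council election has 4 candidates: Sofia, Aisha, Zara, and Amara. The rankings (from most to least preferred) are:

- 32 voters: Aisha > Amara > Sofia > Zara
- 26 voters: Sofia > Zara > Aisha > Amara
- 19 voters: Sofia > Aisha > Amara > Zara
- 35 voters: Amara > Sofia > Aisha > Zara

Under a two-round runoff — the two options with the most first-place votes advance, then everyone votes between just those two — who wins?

Round 1 first-place votes: Sofia 45, Aisha 32, Zara 0, Amara 35.
Sofia and Amara advance.
Runoff: Sofia is preferred to Amara by 45 voters; Amara by 67.
Amara wins the runoff.

Amara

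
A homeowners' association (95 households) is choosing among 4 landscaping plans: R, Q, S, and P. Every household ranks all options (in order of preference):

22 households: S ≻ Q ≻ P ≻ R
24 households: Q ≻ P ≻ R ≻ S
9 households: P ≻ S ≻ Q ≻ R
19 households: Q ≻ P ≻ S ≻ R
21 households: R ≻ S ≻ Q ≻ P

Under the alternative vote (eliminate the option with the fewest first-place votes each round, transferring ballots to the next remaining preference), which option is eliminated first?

P

Round 1: R 21, Q 43, S 22, P 9. Eliminate P.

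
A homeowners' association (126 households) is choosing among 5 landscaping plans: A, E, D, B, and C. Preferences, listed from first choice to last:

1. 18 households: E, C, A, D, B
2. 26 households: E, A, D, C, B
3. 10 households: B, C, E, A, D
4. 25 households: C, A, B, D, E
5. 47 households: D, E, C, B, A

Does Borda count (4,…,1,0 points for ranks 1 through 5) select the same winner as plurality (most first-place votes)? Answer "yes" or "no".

Borda — scores: A 199, E 337, D 283, B 137, C 304. Winner: E.
Plurality — first-place votes: A 0, E 44, D 47, B 10, C 25. Winner: D.
The two methods disagree.

no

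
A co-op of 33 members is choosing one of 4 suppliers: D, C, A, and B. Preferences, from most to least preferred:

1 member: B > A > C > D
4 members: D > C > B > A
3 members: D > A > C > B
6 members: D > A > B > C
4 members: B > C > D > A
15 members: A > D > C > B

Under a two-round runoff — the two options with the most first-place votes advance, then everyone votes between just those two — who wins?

D

Round 1 first-place votes: D 13, C 0, A 15, B 5.
A and D advance.
Runoff: A is preferred to D by 16 voters; D by 17.
D wins the runoff.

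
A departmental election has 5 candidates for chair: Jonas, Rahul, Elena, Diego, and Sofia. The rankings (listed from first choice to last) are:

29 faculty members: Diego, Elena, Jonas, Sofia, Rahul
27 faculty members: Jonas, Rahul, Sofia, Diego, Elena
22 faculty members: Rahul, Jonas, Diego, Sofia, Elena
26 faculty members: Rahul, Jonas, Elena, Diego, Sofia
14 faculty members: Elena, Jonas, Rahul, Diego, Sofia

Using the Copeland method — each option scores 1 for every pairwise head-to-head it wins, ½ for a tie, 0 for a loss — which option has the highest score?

Jonas: beats Rahul, Elena, Diego, and Sofia → score 4.
Rahul: beats Elena, Diego, and Sofia; loses to Jonas → score 3.
Elena: beats Sofia; loses to Jonas, Rahul, and Diego → score 1.
Diego: beats Elena and Sofia; loses to Jonas and Rahul → score 2.
Sofia: loses to Jonas, Rahul, Elena, and Diego → score 0.
Jonas has the best pairwise record.

Jonas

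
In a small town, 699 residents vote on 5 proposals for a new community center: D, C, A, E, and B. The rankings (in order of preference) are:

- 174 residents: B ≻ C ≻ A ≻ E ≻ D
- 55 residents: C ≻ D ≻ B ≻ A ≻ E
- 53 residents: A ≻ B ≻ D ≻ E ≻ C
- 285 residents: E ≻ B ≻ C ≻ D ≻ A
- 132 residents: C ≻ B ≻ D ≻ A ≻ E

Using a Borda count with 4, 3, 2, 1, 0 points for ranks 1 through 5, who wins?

D: 174·0 + 55·3 + 53·2 + 285·1 + 132·2 = 820
C: 174·3 + 55·4 + 53·0 + 285·2 + 132·4 = 1840
A: 174·2 + 55·1 + 53·4 + 285·0 + 132·1 = 747
E: 174·1 + 55·0 + 53·1 + 285·4 + 132·0 = 1367
B: 174·4 + 55·2 + 53·3 + 285·3 + 132·3 = 2216
B has the highest Borda score (2216).

B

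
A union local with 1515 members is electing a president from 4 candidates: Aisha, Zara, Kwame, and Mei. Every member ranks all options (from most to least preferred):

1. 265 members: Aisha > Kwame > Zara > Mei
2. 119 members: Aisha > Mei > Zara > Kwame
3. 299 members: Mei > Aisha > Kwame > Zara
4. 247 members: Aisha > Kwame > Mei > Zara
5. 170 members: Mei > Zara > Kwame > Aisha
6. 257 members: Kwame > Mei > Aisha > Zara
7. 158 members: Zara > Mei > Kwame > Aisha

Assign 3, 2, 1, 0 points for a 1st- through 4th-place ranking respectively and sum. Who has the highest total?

Aisha

Aisha: 265·3 + 119·3 + 299·2 + 247·3 + 170·0 + 257·1 + 158·0 = 2748
Zara: 265·1 + 119·1 + 299·0 + 247·0 + 170·2 + 257·0 + 158·3 = 1198
Kwame: 265·2 + 119·0 + 299·1 + 247·2 + 170·1 + 257·3 + 158·1 = 2422
Mei: 265·0 + 119·2 + 299·3 + 247·1 + 170·3 + 257·2 + 158·2 = 2722
Aisha has the highest Borda score (2748).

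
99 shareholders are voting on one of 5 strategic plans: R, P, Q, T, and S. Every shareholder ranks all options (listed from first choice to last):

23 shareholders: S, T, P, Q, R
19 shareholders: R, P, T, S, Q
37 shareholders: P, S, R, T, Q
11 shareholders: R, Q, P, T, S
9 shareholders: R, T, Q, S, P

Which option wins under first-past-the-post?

R

First-place votes: R 39, P 37, Q 0, T 0, S 23.
R has the most first-place votes.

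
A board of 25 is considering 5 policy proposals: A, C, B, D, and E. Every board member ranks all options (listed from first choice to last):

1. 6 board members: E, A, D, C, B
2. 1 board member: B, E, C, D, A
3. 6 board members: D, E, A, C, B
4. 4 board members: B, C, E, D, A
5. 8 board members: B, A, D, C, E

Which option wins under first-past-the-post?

First-place votes: A 0, C 0, B 13, D 6, E 6.
B has the most first-place votes.

B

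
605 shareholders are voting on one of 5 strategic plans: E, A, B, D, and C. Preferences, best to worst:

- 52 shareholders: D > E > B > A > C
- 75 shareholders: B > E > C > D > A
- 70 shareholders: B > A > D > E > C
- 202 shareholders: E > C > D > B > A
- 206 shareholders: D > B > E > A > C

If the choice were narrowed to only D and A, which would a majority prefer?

Voters preferring D to A: 535; preferring A to D: 70.
D wins the head-to-head.

D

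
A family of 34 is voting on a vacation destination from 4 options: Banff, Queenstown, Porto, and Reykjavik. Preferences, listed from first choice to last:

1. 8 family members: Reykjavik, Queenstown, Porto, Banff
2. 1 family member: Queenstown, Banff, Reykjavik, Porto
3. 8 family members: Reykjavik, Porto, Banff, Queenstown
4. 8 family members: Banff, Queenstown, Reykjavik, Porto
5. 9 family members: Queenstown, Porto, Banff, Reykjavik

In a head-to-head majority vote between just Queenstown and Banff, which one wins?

Queenstown

Voters preferring Queenstown to Banff: 18; preferring Banff to Queenstown: 16.
Queenstown wins the head-to-head.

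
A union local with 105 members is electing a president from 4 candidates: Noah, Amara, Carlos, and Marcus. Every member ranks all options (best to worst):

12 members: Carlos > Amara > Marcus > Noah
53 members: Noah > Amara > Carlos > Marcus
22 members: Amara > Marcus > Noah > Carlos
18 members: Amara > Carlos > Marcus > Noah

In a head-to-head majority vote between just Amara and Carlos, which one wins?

Amara

Voters preferring Amara to Carlos: 93; preferring Carlos to Amara: 12.
Amara wins the head-to-head.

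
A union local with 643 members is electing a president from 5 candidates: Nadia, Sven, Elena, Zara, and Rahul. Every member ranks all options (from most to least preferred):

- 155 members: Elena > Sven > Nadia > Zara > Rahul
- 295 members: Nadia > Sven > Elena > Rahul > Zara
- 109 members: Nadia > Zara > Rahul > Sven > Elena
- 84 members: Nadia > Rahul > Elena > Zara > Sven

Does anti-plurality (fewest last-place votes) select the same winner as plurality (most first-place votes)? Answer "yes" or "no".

yes

Anti-plurality — last-place votes: Nadia 0, Sven 84, Elena 109, Zara 295, Rahul 155. Winner: Nadia.
Plurality — first-place votes: Nadia 488, Sven 0, Elena 155, Zara 0, Rahul 0. Winner: Nadia.
The two methods agree.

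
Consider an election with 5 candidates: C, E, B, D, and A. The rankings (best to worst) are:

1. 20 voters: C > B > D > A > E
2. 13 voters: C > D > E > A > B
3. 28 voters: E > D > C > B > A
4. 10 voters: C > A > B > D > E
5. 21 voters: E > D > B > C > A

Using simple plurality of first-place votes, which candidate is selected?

E

First-place votes: C 43, E 49, B 0, D 0, A 0.
E has the most first-place votes.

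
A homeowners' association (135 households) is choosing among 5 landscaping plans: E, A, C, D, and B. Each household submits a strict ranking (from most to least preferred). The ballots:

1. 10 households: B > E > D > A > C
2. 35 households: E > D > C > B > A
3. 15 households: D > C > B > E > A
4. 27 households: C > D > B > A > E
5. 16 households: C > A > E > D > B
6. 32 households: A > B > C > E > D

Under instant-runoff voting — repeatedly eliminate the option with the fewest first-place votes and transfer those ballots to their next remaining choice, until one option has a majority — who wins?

Round 1: E 35, A 32, C 43, D 15, B 10. Eliminate B.
Round 2: E 45, A 32, C 43, D 15. Eliminate D.
Round 3: E 45, A 32, C 58. Eliminate A.
Round 4: E 45, C 90. C has a majority.

C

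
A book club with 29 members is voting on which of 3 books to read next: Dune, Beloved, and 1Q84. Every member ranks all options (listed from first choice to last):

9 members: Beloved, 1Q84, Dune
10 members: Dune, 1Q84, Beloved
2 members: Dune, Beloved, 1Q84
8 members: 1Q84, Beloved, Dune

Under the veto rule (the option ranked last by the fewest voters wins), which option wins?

Last-place votes: Dune 17, Beloved 10, 1Q84 2.
1Q84 is ranked last by the fewest voters, so 1Q84 wins.

1Q84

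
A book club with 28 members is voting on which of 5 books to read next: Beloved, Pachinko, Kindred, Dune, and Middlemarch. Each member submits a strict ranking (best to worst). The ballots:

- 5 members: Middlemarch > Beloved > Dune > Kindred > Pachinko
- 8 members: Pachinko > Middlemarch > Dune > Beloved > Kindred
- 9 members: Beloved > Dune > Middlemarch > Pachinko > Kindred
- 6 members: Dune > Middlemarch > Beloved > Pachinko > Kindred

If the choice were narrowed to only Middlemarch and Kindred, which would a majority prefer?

Voters preferring Middlemarch to Kindred: 28; preferring Kindred to Middlemarch: 0.
Middlemarch wins the head-to-head.

Middlemarch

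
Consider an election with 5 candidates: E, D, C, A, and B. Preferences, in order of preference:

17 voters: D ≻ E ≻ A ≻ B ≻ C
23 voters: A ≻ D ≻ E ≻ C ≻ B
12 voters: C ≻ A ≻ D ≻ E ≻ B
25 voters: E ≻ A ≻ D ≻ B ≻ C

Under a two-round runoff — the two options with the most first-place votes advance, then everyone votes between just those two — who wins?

E

Round 1 first-place votes: E 25, D 17, C 12, A 23, B 0.
E and A advance.
Runoff: E is preferred to A by 42 voters; A by 35.
E wins the runoff.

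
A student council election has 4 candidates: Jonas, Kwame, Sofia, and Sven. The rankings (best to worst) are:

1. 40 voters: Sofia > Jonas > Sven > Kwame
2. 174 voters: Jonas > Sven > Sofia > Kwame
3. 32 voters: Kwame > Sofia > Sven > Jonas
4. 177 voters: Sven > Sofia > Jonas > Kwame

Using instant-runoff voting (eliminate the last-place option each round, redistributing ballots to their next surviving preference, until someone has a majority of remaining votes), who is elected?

Jonas

Round 1: Jonas 174, Kwame 32, Sofia 40, Sven 177. Eliminate Kwame.
Round 2: Jonas 174, Sofia 72, Sven 177. Eliminate Sofia.
Round 3: Jonas 214, Sven 209. Jonas has a majority.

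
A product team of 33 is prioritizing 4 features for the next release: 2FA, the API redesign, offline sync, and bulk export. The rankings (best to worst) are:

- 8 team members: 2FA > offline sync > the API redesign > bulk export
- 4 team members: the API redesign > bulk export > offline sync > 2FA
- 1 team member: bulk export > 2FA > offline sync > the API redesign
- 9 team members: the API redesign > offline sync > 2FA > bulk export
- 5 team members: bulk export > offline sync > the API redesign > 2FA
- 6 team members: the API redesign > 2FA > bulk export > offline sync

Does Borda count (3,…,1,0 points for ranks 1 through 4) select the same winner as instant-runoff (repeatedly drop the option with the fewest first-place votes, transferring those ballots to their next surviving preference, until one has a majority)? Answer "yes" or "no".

yes

Borda — scores: 2FA 47, the API redesign 70, offline sync 49, bulk export 32. Winner: the API redesign.
Instant-runoff — R1 2FA 8, the API redesign 19, offline sync 0, bulk export 6 (the API redesign winner). Winner: the API redesign.
The two methods agree.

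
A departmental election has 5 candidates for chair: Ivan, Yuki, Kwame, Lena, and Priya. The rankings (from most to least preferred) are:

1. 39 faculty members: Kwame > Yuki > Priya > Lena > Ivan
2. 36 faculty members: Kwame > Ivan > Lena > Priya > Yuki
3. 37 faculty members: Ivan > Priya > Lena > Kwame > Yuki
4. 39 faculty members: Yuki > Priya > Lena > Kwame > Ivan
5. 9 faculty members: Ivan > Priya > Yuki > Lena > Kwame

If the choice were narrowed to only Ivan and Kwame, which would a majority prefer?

Voters preferring Ivan to Kwame: 46; preferring Kwame to Ivan: 114.
Kwame wins the head-to-head.

Kwame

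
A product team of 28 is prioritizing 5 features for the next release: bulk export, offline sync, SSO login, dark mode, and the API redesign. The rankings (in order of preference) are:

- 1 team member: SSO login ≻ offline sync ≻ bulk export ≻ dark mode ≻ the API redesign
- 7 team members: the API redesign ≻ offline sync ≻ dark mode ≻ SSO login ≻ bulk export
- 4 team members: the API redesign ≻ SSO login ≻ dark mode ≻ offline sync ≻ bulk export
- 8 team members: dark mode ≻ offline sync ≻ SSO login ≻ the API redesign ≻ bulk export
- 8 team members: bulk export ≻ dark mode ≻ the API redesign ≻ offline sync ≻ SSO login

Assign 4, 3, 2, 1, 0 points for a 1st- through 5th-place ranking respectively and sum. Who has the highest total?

dark mode

bulk export: 1·2 + 7·0 + 4·0 + 8·0 + 8·4 = 34
offline sync: 1·3 + 7·3 + 4·1 + 8·3 + 8·1 = 60
SSO login: 1·4 + 7·1 + 4·3 + 8·2 + 8·0 = 39
dark mode: 1·1 + 7·2 + 4·2 + 8·4 + 8·3 = 79
the API redesign: 1·0 + 7·4 + 4·4 + 8·1 + 8·2 = 68
dark mode has the highest Borda score (79).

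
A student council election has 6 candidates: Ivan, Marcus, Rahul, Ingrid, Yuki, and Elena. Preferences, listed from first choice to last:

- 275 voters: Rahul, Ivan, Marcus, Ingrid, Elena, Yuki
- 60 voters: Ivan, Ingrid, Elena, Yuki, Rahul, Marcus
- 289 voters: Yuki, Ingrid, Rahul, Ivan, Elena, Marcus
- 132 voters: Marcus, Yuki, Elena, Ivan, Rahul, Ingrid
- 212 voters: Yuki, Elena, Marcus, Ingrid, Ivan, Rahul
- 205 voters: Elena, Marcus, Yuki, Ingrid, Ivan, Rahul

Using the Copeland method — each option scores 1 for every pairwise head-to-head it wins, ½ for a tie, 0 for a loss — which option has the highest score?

Yuki

Ivan: beats Marcus, Rahul, and Elena; loses to Ingrid and Yuki → score 3.
Marcus: beats Ingrid and Yuki; loses to Ivan, Rahul, and Elena → score 2.
Rahul: beats Marcus; loses to Ivan, Ingrid, Yuki, and Elena → score 1.
Ingrid: beats Ivan, Rahul, and Elena; loses to Marcus and Yuki → score 3.
Yuki: beats Ivan, Rahul, Ingrid, and Elena; loses to Marcus → score 4.
Elena: beats Marcus and Rahul; loses to Ivan, Ingrid, and Yuki → score 2.
Yuki has the best pairwise record.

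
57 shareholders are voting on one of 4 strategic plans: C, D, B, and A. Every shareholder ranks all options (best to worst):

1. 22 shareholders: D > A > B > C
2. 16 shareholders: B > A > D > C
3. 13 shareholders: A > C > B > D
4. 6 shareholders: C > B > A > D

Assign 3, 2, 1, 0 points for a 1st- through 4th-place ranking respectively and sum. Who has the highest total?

C: 22·0 + 16·0 + 13·2 + 6·3 = 44
D: 22·3 + 16·1 + 13·0 + 6·0 = 82
B: 22·1 + 16·3 + 13·1 + 6·2 = 95
A: 22·2 + 16·2 + 13·3 + 6·1 = 121
A has the highest Borda score (121).

A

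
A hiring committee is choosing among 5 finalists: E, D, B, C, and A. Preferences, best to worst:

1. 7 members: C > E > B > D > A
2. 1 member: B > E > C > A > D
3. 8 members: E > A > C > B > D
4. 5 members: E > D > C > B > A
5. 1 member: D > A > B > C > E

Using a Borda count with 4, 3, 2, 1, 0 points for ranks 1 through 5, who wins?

E: 7·3 + 1·3 + 8·4 + 5·4 + 1·0 = 76
D: 7·1 + 1·0 + 8·0 + 5·3 + 1·4 = 26
B: 7·2 + 1·4 + 8·1 + 5·1 + 1·2 = 33
C: 7·4 + 1·2 + 8·2 + 5·2 + 1·1 = 57
A: 7·0 + 1·1 + 8·3 + 5·0 + 1·3 = 28
E has the highest Borda score (76).

E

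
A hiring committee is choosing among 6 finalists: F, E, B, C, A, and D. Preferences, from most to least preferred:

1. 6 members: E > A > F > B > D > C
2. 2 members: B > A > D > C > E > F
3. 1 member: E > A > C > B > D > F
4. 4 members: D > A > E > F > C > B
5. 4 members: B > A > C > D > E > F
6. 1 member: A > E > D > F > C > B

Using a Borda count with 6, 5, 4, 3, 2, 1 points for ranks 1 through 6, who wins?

F: 6·4 + 2·1 + 1·1 + 4·3 + 4·1 + 1·3 = 46
E: 6·6 + 2·2 + 1·6 + 4·4 + 4·2 + 1·5 = 75
B: 6·3 + 2·6 + 1·3 + 4·1 + 4·6 + 1·1 = 62
C: 6·1 + 2·3 + 1·4 + 4·2 + 4·4 + 1·2 = 42
A: 6·5 + 2·5 + 1·5 + 4·5 + 4·5 + 1·6 = 91
D: 6·2 + 2·4 + 1·2 + 4·6 + 4·3 + 1·4 = 62
A has the highest Borda score (91).

A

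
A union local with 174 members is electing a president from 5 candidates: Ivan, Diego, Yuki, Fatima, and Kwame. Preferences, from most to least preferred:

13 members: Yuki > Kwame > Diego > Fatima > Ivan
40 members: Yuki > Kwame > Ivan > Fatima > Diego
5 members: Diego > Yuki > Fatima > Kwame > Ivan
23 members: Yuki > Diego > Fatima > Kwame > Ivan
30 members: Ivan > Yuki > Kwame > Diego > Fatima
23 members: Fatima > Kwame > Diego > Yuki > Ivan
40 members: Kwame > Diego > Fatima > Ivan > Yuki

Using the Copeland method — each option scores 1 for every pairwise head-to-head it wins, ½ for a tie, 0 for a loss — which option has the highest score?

Ivan: loses to Diego, Yuki, Fatima, and Kwame → score 0.
Diego: beats Ivan and Fatima; loses to Yuki and Kwame → score 2.
Yuki: beats Ivan, Diego, Fatima, and Kwame → score 4.
Fatima: beats Ivan; loses to Diego, Yuki, and Kwame → score 1.
Kwame: beats Ivan, Diego, and Fatima; loses to Yuki → score 3.
Yuki has the best pairwise record.

Yuki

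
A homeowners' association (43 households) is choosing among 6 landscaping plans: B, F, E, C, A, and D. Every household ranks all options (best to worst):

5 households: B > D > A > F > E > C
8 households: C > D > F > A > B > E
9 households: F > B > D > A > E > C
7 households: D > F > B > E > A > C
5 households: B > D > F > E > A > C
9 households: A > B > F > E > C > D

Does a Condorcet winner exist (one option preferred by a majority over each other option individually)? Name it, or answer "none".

none

Checking pairwise contests:
F beats B 24–19.
D beats F 25–18.
B beats E 43–0.
B beats C 35–8.
B beats A 26–17.
B beats D 28–15.
Every option loses at least one head-to-head, so there is no Condorcet winner.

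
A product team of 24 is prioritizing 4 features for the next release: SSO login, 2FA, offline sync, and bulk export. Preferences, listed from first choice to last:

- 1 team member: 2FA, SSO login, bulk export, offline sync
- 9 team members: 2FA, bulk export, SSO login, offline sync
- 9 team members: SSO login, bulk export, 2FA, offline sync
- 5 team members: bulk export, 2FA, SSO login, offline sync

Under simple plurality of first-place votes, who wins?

First-place votes: SSO login 9, 2FA 10, offline sync 0, bulk export 5.
2FA has the most first-place votes.

2FA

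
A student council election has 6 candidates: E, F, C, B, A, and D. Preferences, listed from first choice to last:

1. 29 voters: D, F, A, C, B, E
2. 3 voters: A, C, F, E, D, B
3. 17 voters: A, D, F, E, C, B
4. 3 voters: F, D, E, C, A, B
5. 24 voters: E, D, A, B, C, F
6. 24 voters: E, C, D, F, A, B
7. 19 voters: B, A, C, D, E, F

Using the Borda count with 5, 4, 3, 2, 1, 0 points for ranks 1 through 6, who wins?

D

E: 29·0 + 3·2 + 17·2 + 3·3 + 24·5 + 24·5 + 19·1 = 308
F: 29·4 + 3·3 + 17·3 + 3·5 + 24·0 + 24·2 + 19·0 = 239
C: 29·2 + 3·4 + 17·1 + 3·2 + 24·1 + 24·4 + 19·3 = 270
B: 29·1 + 3·0 + 17·0 + 3·0 + 24·2 + 24·0 + 19·5 = 172
A: 29·3 + 3·5 + 17·5 + 3·1 + 24·3 + 24·1 + 19·4 = 362
D: 29·5 + 3·1 + 17·4 + 3·4 + 24·4 + 24·3 + 19·2 = 434
D has the highest Borda score (434).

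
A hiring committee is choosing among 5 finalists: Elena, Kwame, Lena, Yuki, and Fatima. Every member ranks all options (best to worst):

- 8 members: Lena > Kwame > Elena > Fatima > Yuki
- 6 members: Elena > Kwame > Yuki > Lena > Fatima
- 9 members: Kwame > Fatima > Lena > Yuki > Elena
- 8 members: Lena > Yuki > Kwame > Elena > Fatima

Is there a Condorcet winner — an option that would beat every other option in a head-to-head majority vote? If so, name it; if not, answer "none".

Lena vs Elena: 25–6 for Lena.
Lena vs Kwame: 16–15 for Lena.
Lena vs Yuki: 25–6 for Lena.
Lena vs Fatima: 22–9 for Lena.
Lena beats every other option head-to-head.

Lena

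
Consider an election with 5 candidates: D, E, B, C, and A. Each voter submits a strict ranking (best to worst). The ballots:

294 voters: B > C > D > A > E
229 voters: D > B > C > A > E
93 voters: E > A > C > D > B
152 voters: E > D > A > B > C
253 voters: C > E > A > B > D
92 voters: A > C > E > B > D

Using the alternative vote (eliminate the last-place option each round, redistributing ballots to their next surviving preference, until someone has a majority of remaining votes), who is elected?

Round 1: D 229, E 245, B 294, C 253, A 92. Eliminate A.
Round 2: D 229, E 245, B 294, C 345. Eliminate D.
Round 3: E 245, B 523, C 345. Eliminate E.
Round 4: B 675, C 438. B has a majority.

B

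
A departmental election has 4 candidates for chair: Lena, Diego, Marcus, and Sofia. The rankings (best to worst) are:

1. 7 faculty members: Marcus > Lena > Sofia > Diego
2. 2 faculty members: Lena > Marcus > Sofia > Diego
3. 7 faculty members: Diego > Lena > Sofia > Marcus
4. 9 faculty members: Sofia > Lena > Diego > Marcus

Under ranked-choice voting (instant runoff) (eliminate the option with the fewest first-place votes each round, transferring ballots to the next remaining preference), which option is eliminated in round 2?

Diego

Round 1: Lena 2, Diego 7, Marcus 7, Sofia 9. Eliminate Lena.
Round 2: Diego 7, Marcus 9, Sofia 9. Eliminate Diego.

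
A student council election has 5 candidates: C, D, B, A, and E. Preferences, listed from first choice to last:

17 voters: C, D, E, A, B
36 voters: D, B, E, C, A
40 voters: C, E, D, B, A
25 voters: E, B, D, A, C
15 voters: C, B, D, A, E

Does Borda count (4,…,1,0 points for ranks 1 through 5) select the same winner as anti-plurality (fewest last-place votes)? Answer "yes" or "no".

yes

Borda — scores: C 324, D 355, B 268, A 57, E 326. Winner: D.
Anti-plurality — last-place votes: C 25, D 0, B 17, A 76, E 15. Winner: D.
The two methods agree.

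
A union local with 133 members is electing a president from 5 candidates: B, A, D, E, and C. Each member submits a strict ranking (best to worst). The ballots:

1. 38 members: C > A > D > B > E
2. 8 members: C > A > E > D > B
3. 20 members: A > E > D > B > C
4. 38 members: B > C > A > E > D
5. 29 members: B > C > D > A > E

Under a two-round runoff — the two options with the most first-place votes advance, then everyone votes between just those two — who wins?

B

Round 1 first-place votes: B 67, A 20, D 0, E 0, C 46.
B and C advance.
Runoff: B is preferred to C by 87 voters; C by 46.
B wins the runoff.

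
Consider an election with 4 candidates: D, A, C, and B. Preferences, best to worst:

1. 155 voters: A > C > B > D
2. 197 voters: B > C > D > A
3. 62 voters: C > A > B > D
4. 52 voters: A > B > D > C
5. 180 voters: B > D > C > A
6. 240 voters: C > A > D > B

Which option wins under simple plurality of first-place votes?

B

First-place votes: D 0, A 207, C 302, B 377.
B has the most first-place votes.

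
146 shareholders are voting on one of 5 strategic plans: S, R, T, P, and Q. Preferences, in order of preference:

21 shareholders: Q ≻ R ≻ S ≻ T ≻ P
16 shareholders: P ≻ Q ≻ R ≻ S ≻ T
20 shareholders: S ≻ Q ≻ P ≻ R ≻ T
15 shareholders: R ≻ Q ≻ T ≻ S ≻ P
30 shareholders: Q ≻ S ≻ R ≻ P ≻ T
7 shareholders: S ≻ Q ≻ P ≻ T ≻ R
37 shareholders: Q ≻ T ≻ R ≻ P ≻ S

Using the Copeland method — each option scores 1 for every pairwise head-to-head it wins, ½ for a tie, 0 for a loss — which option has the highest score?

S: beats T and P; loses to R and Q → score 2.
R: beats S, T, and P; loses to Q → score 3.
T: ties P; loses to S, R, and Q → score 0.5.
P: ties T; loses to S, R, and Q → score 0.5.
Q: beats S, R, T, and P → score 4.
Q has the best pairwise record.

Q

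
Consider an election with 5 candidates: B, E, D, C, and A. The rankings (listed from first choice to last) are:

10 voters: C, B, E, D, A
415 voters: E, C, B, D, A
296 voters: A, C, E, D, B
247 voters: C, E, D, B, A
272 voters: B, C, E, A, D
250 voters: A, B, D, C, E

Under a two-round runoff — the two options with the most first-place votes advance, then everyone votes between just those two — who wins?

E

Round 1 first-place votes: B 272, E 415, D 0, C 257, A 546.
A and E advance.
Runoff: A is preferred to E by 546 voters; E by 944.
E wins the runoff.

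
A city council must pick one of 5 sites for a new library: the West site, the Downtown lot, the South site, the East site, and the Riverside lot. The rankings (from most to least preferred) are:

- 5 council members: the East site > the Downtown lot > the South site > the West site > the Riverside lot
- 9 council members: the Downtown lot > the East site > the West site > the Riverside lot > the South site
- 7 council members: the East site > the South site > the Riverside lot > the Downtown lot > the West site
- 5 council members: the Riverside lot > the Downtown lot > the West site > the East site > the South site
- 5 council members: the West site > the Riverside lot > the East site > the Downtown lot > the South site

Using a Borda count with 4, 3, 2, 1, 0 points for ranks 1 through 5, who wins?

the West site: 5·1 + 9·2 + 7·0 + 5·2 + 5·4 = 53
the Downtown lot: 5·3 + 9·4 + 7·1 + 5·3 + 5·1 = 78
the South site: 5·2 + 9·0 + 7·3 + 5·0 + 5·0 = 31
the East site: 5·4 + 9·3 + 7·4 + 5·1 + 5·2 = 90
the Riverside lot: 5·0 + 9·1 + 7·2 + 5·4 + 5·3 = 58
the East site has the highest Borda score (90).

the East site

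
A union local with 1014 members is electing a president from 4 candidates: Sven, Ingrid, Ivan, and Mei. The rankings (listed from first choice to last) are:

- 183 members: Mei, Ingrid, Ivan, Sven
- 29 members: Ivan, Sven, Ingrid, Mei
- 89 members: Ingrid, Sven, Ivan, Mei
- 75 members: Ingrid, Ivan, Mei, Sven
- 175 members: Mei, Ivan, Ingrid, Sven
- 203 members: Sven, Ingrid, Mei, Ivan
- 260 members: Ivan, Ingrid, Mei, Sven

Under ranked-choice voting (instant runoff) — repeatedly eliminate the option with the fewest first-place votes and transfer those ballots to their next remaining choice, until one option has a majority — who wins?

Round 1: Sven 203, Ingrid 164, Ivan 289, Mei 358. Eliminate Ingrid.
Round 2: Sven 292, Ivan 364, Mei 358. Eliminate Sven.
Round 3: Ivan 453, Mei 561. Mei has a majority.

Mei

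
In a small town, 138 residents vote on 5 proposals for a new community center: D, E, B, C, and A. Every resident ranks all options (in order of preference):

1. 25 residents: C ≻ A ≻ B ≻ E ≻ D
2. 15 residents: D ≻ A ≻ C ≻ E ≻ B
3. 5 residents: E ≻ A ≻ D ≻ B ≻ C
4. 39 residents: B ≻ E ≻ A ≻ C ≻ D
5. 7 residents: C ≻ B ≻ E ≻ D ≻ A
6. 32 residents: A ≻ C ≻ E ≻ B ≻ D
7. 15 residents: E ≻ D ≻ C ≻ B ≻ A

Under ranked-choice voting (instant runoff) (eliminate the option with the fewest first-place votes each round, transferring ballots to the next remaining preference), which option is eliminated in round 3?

B

Round 1: D 15, E 20, B 39, C 32, A 32. Eliminate D.
Round 2: E 20, B 39, C 32, A 47. Eliminate E.
Round 3: B 39, C 47, A 52. Eliminate B.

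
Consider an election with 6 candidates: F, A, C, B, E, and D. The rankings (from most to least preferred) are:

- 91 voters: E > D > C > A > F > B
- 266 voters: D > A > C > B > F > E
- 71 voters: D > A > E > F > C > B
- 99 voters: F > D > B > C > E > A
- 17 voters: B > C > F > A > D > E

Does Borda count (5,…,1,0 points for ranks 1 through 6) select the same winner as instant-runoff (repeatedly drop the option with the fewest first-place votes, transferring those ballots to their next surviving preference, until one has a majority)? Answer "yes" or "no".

yes

Borda — scores: F 1045, A 1564, C 1408, B 914, E 767, D 2462. Winner: D.
Instant-runoff — R1 F 99, A 0, C 0, B 17, E 91, D 337 (D winner). Winner: D.
The two methods agree.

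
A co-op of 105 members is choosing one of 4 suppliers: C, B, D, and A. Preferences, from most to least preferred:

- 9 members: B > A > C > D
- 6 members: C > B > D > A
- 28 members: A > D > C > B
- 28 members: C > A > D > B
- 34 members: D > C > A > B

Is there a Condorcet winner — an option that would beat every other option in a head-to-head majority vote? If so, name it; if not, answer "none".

none

Checking pairwise contests:
D beats C 62–43.
C beats B 96–9.
A beats D 65–40.
C beats A 68–37.
Every option loses at least one head-to-head, so there is no Condorcet winner.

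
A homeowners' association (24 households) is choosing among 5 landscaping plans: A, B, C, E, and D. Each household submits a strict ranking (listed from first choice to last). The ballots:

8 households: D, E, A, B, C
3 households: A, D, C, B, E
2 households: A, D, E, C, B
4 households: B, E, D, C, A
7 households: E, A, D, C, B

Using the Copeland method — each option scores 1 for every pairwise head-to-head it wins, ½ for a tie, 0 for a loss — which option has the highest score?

A: beats B and C; ties D; loses to E → score 2.5.
B: ties C; loses to A, E, and D → score 0.5.
C: ties B; loses to A, E, and D → score 0.5.
E: beats A, B, and C; loses to D → score 3.
D: beats B, C, and E; ties A → score 3.5.
D has the best pairwise record.

D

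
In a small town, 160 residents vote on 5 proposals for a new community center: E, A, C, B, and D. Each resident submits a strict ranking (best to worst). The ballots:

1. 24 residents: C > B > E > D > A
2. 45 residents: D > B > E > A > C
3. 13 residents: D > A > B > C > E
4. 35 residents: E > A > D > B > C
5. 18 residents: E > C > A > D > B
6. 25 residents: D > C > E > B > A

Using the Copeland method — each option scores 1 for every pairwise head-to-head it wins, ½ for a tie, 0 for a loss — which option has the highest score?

D

E: beats A and C; loses to B and D → score 2.
A: beats C; loses to E, B, and D → score 1.
C: loses to E, A, B, and D → score 0.
B: beats E, A, and C; loses to D → score 3.
D: beats E, A, C, and B → score 4.
D has the best pairwise record.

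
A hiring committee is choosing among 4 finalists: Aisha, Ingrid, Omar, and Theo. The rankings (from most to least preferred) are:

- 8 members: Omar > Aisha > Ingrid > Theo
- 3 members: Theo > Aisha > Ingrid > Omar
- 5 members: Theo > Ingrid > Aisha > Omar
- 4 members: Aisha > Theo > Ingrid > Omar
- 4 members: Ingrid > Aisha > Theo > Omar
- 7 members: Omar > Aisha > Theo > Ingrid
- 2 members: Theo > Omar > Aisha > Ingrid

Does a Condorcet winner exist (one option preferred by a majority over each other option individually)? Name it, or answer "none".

none

Checking pairwise contests:
Omar beats Aisha 17–16.
Aisha beats Ingrid 24–9.
Theo beats Omar 18–15.
Aisha beats Theo 23–10.
Every option loses at least one head-to-head, so there is no Condorcet winner.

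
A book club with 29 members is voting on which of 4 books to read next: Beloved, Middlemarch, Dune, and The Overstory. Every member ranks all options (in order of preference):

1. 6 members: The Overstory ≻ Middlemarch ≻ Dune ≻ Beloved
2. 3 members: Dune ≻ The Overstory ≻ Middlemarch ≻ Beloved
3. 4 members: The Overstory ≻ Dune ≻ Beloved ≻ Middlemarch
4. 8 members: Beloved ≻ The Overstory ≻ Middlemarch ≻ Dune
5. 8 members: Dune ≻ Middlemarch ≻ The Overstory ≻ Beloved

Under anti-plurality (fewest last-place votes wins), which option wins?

Last-place votes: Beloved 17, Middlemarch 4, Dune 8, The Overstory 0.
The Overstory is ranked last by the fewest voters, so The Overstory wins.

The Overstory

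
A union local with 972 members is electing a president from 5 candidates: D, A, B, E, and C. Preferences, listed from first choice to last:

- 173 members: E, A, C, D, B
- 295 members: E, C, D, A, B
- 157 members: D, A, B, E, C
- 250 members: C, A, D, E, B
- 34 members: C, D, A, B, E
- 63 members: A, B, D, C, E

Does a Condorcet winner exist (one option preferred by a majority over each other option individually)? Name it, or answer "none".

none

Checking pairwise contests:
C beats D 752–220.
C beats A 579–393.
D beats B 909–63.
D beats E 504–468.
E beats C 625–347.
Every option loses at least one head-to-head, so there is no Condorcet winner.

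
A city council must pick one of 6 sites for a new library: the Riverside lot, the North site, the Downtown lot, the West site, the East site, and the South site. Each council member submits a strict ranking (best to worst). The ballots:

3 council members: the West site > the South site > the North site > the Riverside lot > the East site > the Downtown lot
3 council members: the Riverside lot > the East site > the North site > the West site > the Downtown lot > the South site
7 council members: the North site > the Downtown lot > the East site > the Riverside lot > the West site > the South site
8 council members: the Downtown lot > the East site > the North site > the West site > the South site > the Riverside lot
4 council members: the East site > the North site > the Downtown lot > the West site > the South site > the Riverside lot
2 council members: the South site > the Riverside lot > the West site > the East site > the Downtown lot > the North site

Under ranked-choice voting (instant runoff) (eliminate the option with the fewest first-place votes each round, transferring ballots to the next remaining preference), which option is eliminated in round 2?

the West site

Round 1: the Riverside lot 3, the North site 7, the Downtown lot 8, the West site 3, the East site 4, the South site 2. Eliminate the South site.
Round 2: the Riverside lot 5, the North site 7, the Downtown lot 8, the West site 3, the East site 4. Eliminate the West site.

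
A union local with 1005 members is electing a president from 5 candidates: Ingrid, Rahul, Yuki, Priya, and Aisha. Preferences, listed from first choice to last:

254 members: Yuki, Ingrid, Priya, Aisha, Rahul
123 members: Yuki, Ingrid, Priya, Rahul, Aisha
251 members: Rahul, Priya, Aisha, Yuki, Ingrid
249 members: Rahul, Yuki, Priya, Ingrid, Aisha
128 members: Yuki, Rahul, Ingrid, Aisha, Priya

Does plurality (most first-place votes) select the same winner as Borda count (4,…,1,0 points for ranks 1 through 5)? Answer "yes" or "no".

yes

Plurality — first-place votes: Ingrid 0, Rahul 500, Yuki 505, Priya 0, Aisha 0. Winner: Yuki.
Borda — scores: Ingrid 1636, Rahul 2507, Yuki 3018, Priya 2005, Aisha 884. Winner: Yuki.
The two methods agree.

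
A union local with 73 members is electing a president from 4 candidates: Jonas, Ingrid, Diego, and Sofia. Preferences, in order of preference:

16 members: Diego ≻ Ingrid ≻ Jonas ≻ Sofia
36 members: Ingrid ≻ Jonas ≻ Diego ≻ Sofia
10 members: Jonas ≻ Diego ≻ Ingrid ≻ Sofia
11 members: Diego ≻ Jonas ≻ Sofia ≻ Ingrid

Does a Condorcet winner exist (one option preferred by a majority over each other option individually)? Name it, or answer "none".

none

Checking pairwise contests:
Ingrid beats Jonas 52–21.
Diego beats Ingrid 37–36.
Jonas beats Diego 46–27.
Jonas beats Sofia 73–0.
Every option loses at least one head-to-head, so there is no Condorcet winner.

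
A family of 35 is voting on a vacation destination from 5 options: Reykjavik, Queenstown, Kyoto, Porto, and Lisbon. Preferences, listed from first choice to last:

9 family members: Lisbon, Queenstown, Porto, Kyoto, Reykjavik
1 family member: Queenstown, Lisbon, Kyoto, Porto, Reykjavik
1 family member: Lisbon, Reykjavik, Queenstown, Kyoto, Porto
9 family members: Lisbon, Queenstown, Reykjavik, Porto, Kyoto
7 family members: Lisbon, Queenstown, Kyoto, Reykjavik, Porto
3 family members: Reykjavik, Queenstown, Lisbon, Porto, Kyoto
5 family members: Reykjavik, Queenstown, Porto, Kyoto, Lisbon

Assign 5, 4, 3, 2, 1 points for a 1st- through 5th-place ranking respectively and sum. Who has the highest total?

Reykjavik: 9·1 + 1·1 + 1·4 + 9·3 + 7·2 + 3·5 + 5·5 = 95
Queenstown: 9·4 + 1·5 + 1·3 + 9·4 + 7·4 + 3·4 + 5·4 = 140
Kyoto: 9·2 + 1·3 + 1·2 + 9·1 + 7·3 + 3·1 + 5·2 = 66
Porto: 9·3 + 1·2 + 1·1 + 9·2 + 7·1 + 3·2 + 5·3 = 76
Lisbon: 9·5 + 1·4 + 1·5 + 9·5 + 7·5 + 3·3 + 5·1 = 148
Lisbon has the highest Borda score (148).

Lisbon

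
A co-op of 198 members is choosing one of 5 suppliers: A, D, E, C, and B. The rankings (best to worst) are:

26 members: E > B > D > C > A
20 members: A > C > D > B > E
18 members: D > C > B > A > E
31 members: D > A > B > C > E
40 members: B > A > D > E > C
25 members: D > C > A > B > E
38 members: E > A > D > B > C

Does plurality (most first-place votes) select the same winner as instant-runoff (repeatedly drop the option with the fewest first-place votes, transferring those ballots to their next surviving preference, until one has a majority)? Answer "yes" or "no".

Plurality — first-place votes: A 20, D 74, E 64, C 0, B 40. Winner: D.
Instant-runoff — R1 A 20, D 74, E 64, C 0, B 40 (C out); R2 A 20, D 74, E 64, B 40 (A out); R3 D 94, E 64, B 40 (B out); R4 D 134, E 64 (D winner). Winner: D.
The two methods agree.

yes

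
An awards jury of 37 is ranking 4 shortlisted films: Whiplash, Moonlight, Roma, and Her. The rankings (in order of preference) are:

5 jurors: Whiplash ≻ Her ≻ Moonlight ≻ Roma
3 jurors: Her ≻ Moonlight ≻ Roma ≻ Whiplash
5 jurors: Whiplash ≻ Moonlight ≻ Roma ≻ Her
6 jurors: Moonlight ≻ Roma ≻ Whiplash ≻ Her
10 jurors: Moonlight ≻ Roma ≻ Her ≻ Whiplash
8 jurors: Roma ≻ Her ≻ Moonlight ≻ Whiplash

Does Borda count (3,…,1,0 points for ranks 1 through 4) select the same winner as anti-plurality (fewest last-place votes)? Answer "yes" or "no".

Borda — scores: Whiplash 36, Moonlight 77, Roma 64, Her 45. Winner: Moonlight.
Anti-plurality — last-place votes: Whiplash 21, Moonlight 0, Roma 5, Her 11. Winner: Moonlight.
The two methods agree.

yes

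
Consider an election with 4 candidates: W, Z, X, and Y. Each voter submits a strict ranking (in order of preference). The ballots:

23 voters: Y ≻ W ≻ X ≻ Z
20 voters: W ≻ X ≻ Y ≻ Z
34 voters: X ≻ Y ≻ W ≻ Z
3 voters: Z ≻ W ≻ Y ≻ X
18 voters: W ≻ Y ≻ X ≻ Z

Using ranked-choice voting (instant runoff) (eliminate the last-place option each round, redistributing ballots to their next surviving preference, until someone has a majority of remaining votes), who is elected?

W

Round 1: W 38, Z 3, X 34, Y 23. Eliminate Z.
Round 2: W 41, X 34, Y 23. Eliminate Y.
Round 3: W 64, X 34. W has a majority.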